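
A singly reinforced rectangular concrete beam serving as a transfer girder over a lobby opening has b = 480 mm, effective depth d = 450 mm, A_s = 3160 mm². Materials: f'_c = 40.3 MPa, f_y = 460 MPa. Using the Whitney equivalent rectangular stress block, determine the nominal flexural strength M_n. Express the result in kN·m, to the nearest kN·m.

M_n ≈ 590 kN·m

T = A_s f_y = 3160 × 460 = 1453600 N = 1453.6 kN.
From C = T: a = T/(0.85 f'_c b) = 1453600/(0.85 × 40.3 × 480) = 88.41 mm.
M_n = T(d − a/2) = 1453.6 kN × (450 − 44.205) mm = 589.86 kN·m.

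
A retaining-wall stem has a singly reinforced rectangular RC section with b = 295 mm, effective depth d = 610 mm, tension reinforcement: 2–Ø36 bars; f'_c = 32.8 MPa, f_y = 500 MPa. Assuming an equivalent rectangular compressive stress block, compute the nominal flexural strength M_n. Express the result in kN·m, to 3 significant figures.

A_s = 2 × 1018 = 2036 mm².
T = A_s f_y = 2036 × 500 = 1018000 N = 1018 kN.
From C = T: a = T/(0.85 f'_c b) = 1018000/(0.85 × 32.8 × 295) = 123.78 mm.
M_n = T(d − a/2) = 1018 kN × (610 − 61.89) mm = 557.98 kN·m.

M_n ≈ 558 kN·m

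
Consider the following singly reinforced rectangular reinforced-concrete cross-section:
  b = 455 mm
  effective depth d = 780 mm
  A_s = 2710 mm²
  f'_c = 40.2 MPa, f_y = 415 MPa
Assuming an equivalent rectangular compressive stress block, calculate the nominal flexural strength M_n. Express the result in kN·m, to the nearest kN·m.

M_n ≈ 837 kN·m

T = A_s f_y = 2710 × 415 = 1124650 N = 1124.65 kN.
From C = T: a = T/(0.85 f'_c b) = 1124650/(0.85 × 40.2 × 455) = 72.34 mm.
M_n = T(d − a/2) = 1124.65 kN × (780 − 36.17) mm = 836.55 kN·m.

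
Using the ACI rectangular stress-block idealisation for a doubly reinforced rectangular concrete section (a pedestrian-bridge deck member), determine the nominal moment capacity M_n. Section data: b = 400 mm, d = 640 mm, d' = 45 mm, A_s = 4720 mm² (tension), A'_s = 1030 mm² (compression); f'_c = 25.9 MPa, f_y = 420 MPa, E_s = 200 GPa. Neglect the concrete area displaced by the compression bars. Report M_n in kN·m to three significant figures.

Assume both tension and compression steel yield.
Net tension couple steel: A_s − A'_s = 3690 mm².
a = (A_s − A'_s) f_y / (0.85 f'_c b) = 1549800/(0.85 × 25.9 × 400) = 175.99 mm.
c = a/β₁ = 175.99/0.85 = 207.05 mm; ε'_s = 0.003(c − d')/c = 0.0023 ≥ f_y/E_s = 0.0021, so compression steel does yield.
M_n = (A_s − A'_s) f_y (d − a/2) + A'_s f_y (d − d') = [1549800 × (640 − 87.995) + 432600 × (640 − 45)] × 10⁻⁶ = 855.50 + 257.40 = 1112.90 kN·m.

M_n ≈ 1110 kN·m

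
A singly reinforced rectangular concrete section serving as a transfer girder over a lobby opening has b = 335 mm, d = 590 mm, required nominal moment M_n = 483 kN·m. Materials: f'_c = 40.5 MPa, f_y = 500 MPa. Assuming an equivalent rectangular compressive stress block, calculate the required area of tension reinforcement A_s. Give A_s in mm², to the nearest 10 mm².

With M_n = 0.85 f'_c a b (d − a/2), solve the quadratic for a:
a = d − √(d² − 2M_n/(0.85 f'_c b)) = 590 − √(590² − 2 × 483×10⁶/(0.85 × 40.5 × 335)) = 75.86 mm.
A_s = 0.85 f'_c a b / f_y = 0.85 × 40.5 × 75.86 × 335 / 500 = 1749.7 mm².

A_s ≈ 1750 mm²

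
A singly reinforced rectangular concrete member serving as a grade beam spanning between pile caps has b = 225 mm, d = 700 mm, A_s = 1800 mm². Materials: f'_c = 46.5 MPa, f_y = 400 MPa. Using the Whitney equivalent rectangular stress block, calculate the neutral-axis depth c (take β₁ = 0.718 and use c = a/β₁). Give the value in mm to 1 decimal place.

c ≈ 112.8 mm

T = A_s f_y = 1800 × 400 = 720000 N = 720 kN.
Setting C = 0.85 f'_c a b equal to T: a = 720000/(0.85 × 46.5 × 225) = 80.961 mm.
With β₁ = 0.718, c = a/β₁ = 80.961/0.718 = 112.8 mm.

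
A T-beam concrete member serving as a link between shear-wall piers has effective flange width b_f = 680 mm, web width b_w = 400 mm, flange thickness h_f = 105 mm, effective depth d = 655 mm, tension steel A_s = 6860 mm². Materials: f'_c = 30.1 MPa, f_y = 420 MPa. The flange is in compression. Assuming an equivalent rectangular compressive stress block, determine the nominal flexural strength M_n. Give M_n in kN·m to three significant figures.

M_n ≈ 1630 kN·m

Tension: T = A_s f_y = 6860 × 420 = 2881200 N.
Try a within the flange: a = T/(0.85 f'_c b_f) = 2881200/(0.85 × 30.1 × 680) = 165.61 mm.
a = 165.61 > h_f = 105 mm: the block extends into the web. Split into flange-overhang and web parts.
C_f = 0.85 f'_c (b_f − b_w) h_f = 0.85 × 30.1 × (680 − 400) × 105 = 752199 N.
Remaining web compression depth: a_w = (T − C_f)/(0.85 f'_c b_w) = (2881200 − 752199)/(0.85 × 30.1 × 400) = 208.03 mm.
M_n = C_f(d − h_f/2) + (T − C_f)(d − a_w/2) = 752199 × (655 − 52.5) + 2129001 × (655 − 104.015) = 453.20 + 1173.05 = 1626.25 × 10⁶ N·mm.
M_n = 1626.25 kN·m.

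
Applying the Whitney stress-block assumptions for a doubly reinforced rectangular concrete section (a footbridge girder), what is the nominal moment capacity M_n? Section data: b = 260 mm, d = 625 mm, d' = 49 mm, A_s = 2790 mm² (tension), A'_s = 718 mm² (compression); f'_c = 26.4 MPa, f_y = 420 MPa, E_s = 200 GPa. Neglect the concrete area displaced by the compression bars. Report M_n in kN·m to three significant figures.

M_n ≈ 653 kN·m

Assume both tension and compression steel yield.
Net tension couple steel: A_s − A'_s = 2072 mm².
a = (A_s − A'_s) f_y / (0.85 f'_c b) = 870240/(0.85 × 26.4 × 260) = 149.16 mm.
c = a/β₁ = 149.16/0.85 = 175.48 mm; ε'_s = 0.003(c − d')/c = 0.0022 ≥ f_y/E_s = 0.0021, so compression steel does yield.
M_n = (A_s − A'_s) f_y (d − a/2) + A'_s f_y (d − d') = [870240 × (625 − 74.58) + 301560 × (625 − 49)] × 10⁻⁶ = 479.00 + 173.70 = 652.70 kN·m.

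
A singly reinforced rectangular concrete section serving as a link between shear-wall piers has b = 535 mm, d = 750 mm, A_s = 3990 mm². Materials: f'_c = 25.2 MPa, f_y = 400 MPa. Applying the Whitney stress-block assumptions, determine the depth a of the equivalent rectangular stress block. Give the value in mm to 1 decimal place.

T = A_s f_y = 3990 × 400 = 1596000 N = 1596 kN.
Setting C = 0.85 f'_c a b equal to T: a = 1596000/(0.85 × 25.2 × 535) = 139.3 mm.

a ≈ 139.3 mm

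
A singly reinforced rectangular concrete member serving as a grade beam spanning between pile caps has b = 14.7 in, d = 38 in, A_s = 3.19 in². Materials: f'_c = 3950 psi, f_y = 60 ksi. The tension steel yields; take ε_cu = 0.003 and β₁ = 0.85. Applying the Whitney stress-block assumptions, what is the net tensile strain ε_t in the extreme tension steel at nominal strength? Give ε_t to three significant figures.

ε_t ≈ 0.0220

a = A_s f_y/(0.85 f'_c b) = 3.878 in.
β₁ = 0.85, so c = a/β₁ = 3.878/0.85 = 4.562 in.
From the linear strain diagram with ε_cu = 0.003: ε_t = 0.003 (d − c)/c = 0.003 × (38 − 4.562)/4.562 = 0.0220.
Since ε_t ≥ 0.005, the section is tension-controlled.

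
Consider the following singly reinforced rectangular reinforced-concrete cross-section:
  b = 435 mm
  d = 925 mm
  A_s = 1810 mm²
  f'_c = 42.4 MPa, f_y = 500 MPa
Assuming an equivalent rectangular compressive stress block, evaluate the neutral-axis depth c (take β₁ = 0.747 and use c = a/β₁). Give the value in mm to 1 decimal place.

T = A_s f_y = 1810 × 500 = 905000 N = 905 kN.
Setting C = 0.85 f'_c a b equal to T: a = 905000/(0.85 × 42.4 × 435) = 57.726 mm.
With β₁ = 0.747, c = a/β₁ = 57.726/0.747 = 77.3 mm.

c ≈ 77.3 mm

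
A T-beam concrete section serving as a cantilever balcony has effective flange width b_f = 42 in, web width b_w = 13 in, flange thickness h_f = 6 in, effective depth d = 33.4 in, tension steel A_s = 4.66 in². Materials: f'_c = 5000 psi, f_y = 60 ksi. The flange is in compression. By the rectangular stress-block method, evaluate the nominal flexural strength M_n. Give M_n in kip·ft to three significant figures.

M_n ≈ 760 kip·ft

Tension: T = A_s f_y = 4.66 × 60 = 279.6 kips.
Try a within the flange: a = T/(0.85 f'_c b_f) = 279.6/(0.85 × 5 × 42) = 1.566 in.
Since a = 1.566 ≤ h_f = 6 in, the stress block lies entirely in the flange; analyse as a rectangular beam of width b_f.
M_n = T(d − a/2) = 279.6 × (33.4 − 0.783) = 9119.7 kip·in.
M_n = 9119.7/12 = 759.98 kip·ft.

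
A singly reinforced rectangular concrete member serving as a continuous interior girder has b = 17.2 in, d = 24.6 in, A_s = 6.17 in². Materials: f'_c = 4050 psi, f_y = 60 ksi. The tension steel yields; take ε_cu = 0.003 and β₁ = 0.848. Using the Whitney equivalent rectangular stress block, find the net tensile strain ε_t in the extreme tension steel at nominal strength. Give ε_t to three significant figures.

ε_t ≈ 0.00701

a = A_s f_y/(0.85 f'_c b) = 6.252 in.
β₁ = 0.848, so c = a/β₁ = 6.252/0.848 = 7.373 in.
From the linear strain diagram with ε_cu = 0.003: ε_t = 0.003 (d − c)/c = 0.003 × (24.6 − 7.373)/7.373 = 0.00701.
Since ε_t ≥ 0.005, the section is tension-controlled.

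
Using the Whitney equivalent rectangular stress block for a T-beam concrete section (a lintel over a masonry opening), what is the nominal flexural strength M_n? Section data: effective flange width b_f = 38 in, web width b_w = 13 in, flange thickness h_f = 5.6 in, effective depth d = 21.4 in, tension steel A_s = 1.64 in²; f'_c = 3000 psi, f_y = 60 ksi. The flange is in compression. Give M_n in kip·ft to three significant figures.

Tension: T = A_s f_y = 1.64 × 60 = 98.4 kips.
Try a within the flange: a = T/(0.85 f'_c b_f) = 98.4/(0.85 × 3 × 38) = 1.015 in.
Since a = 1.015 ≤ h_f = 5.6 in, the stress block lies entirely in the flange; analyse as a rectangular beam of width b_f.
M_n = T(d − a/2) = 98.4 × (21.4 − 0.5075) = 2055.8 kip·in.
M_n = 2055.8/12 = 171.32 kip·ft.

M_n ≈ 171 kip·ft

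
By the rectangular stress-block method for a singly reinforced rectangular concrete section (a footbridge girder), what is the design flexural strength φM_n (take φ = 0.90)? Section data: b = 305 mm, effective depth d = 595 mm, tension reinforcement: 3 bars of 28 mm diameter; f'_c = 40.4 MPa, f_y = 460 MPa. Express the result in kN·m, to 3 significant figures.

φM_n ≈ 424 kN·m

A_s = 3 × 616 = 1848 mm².
T = A_s f_y = 1848 × 460 = 850080 N = 850.08 kN.
From C = T: a = T/(0.85 f'_c b) = 850080/(0.85 × 40.4 × 305) = 81.16 mm.
M_n = T(d − a/2) = 850.08 kN × (595 − 40.58) mm = 471.30 kN·m.
φM_n = 0.90 × 471.30 = 424.17 kN·m.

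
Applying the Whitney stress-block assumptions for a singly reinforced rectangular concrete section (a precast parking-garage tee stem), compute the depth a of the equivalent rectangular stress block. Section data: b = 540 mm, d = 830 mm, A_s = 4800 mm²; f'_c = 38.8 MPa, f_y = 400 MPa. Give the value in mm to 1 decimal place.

T = A_s f_y = 4800 × 400 = 1920000 N = 1920 kN.
Setting C = 0.85 f'_c a b equal to T: a = 1920000/(0.85 × 38.8 × 540) = 107.8 mm.

a ≈ 107.8 mm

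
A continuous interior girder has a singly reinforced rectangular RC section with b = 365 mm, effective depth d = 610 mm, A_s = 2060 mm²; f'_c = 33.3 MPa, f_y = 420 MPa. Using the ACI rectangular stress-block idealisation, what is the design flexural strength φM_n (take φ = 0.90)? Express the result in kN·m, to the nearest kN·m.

T = A_s f_y = 2060 × 420 = 865200 N = 865.2 kN.
From C = T: a = T/(0.85 f'_c b) = 865200/(0.85 × 33.3 × 365) = 83.75 mm.
M_n = T(d − a/2) = 865.2 kN × (610 − 41.875) mm = 491.54 kN·m.
φM_n = 0.90 × 491.54 = 442.39 kN·m.

φM_n ≈ 442 kN·m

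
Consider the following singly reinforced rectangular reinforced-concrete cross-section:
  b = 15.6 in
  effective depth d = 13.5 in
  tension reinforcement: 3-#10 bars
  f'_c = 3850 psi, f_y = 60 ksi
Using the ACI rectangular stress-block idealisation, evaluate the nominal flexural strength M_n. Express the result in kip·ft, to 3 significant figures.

M_n ≈ 215 kip·ft

A_s = 3 × 1.27 = 3.81 in².
T = A_s f_y = 3.81 × 60 = 228.6 kips.
a = T/(0.85 f'_c b) = 228.6/(0.85 × 3.85 × 15.6) = 4.478 in.
M_n = T(d − a/2) = 228.6 × (13.5 − 2.239) = 2574.3 kip·in = 2574.3/12 = 214.53 kip·ft.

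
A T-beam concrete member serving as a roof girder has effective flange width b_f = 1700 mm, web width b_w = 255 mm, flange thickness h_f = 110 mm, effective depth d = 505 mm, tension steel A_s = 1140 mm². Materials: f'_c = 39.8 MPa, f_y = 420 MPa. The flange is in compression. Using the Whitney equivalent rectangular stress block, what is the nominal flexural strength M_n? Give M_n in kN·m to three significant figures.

M_n ≈ 240 kN·m

Tension: T = A_s f_y = 1140 × 420 = 478800 N.
Try a within the flange: a = T/(0.85 f'_c b_f) = 478800/(0.85 × 39.8 × 1700) = 8.33 mm.
Since a = 8.33 ≤ h_f = 110 mm, the stress block lies entirely in the flange; analyse as a rectangular beam of width b_f.
M_n = T(d − a/2) = 478800 × (505 − 4.165) = 239.80 × 10⁶ N·mm.
M_n = 239.80 kN·m.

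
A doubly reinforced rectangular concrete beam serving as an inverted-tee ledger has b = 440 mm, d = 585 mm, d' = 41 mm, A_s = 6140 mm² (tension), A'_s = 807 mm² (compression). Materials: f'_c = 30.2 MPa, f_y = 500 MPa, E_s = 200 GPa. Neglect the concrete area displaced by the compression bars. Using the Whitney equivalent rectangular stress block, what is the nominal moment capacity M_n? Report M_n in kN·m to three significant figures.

Assume both tension and compression steel yield.
Net tension couple steel: A_s − A'_s = 5333 mm².
a = (A_s − A'_s) f_y / (0.85 f'_c b) = 2666500/(0.85 × 30.2 × 440) = 236.08 mm.
c = a/β₁ = 236.08/0.834 = 283.07 mm; ε'_s = 0.003(c − d')/c = 0.0026 ≥ f_y/E_s = 0.0025, so compression steel does yield.
M_n = (A_s − A'_s) f_y (d − a/2) + A'_s f_y (d − d') = [2666500 × (585 − 118.04) + 403500 × (585 − 41)] × 10⁻⁶ = 1245.15 + 219.50 = 1464.65 kN·m.

M_n ≈ 1460 kN·m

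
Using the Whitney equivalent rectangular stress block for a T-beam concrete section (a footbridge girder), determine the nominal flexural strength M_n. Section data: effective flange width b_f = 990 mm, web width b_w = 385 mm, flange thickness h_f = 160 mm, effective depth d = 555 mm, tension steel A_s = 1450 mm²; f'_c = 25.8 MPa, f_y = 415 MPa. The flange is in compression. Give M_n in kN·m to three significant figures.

Tension: T = A_s f_y = 1450 × 415 = 601750 N.
Try a within the flange: a = T/(0.85 f'_c b_f) = 601750/(0.85 × 25.8 × 990) = 27.72 mm.
Since a = 27.72 ≤ h_f = 160 mm, the stress block lies entirely in the flange; analyse as a rectangular beam of width b_f.
M_n = T(d − a/2) = 601750 × (555 − 13.86) = 325.63 × 10⁶ N·mm.
M_n = 325.63 kN·m.

M_n ≈ 326 kN·m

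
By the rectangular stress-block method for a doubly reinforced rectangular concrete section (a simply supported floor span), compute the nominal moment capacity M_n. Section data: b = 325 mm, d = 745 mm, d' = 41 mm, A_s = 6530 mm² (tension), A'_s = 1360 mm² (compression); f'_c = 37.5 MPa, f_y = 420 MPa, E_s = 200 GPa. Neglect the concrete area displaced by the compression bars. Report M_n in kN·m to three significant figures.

M_n ≈ 1790 kN·m

Assume both tension and compression steel yield.
Net tension couple steel: A_s − A'_s = 5170 mm².
a = (A_s − A'_s) f_y / (0.85 f'_c b) = 2171400/(0.85 × 37.5 × 325) = 209.61 mm.
c = a/β₁ = 209.61/0.782 = 268.04 mm; ε'_s = 0.003(c − d')/c = 0.0025 ≥ f_y/E_s = 0.0021, so compression steel does yield.
M_n = (A_s − A'_s) f_y (d − a/2) + A'_s f_y (d − d') = [2171400 × (745 − 104.805) + 571200 × (745 − 41)] × 10⁻⁶ = 1390.12 + 402.12 = 1792.24 kN·m.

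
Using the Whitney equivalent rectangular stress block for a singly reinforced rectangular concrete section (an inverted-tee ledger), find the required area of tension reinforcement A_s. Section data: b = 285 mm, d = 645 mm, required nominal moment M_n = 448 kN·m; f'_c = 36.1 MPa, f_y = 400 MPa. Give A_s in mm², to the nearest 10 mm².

With M_n = 0.85 f'_c a b (d − a/2), solve the quadratic for a:
a = d − √(d² − 2M_n/(0.85 f'_c b)) = 645 − √(645² − 2 × 448×10⁶/(0.85 × 36.1 × 285)) = 85.03 mm.
A_s = 0.85 f'_c a b / f_y = 0.85 × 36.1 × 85.03 × 285 / 400 = 1859.0 mm².

A_s ≈ 1860 mm²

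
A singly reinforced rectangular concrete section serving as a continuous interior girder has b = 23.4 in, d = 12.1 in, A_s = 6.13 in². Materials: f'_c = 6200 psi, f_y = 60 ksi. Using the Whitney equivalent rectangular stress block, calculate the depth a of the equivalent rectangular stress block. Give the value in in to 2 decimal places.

T = A_s f_y = 6.13 × 60 = 367.8 kips.
a = T/(0.85 f'_c b) = 367.8/(0.85 × 6.2 × 23.4) = 2.98 in.

a ≈ 2.98 in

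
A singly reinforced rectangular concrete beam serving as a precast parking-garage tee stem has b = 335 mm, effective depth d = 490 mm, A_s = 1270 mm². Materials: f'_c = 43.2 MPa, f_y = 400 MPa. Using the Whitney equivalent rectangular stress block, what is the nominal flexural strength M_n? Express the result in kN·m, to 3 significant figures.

T = A_s f_y = 1270 × 400 = 508000 N = 508 kN.
From C = T: a = T/(0.85 f'_c b) = 508000/(0.85 × 43.2 × 335) = 41.30 mm.
M_n = T(d − a/2) = 508 kN × (490 − 20.65) mm = 238.43 kN·m.

M_n ≈ 238 kN·m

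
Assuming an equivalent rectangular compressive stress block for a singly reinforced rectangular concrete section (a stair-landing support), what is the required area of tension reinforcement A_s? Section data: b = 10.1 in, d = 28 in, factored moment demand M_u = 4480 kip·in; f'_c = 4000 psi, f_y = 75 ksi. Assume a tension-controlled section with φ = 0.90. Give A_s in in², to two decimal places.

M_n = M_u/φ = 4480/0.90 = 4977.78 kip·in.
From M_n = 0.85 f'_c a b (d − a/2):
a = d − √(d² − 2M_n/(0.85 f'_c b)) = 28 − √(28² − 2 × 4977.78/(0.85 × 4 × 10.1)) = 5.772 in.
A_s = 0.85 f'_c a b / f_y = 0.85 × 4 × 5.772 × 10.1 / 75 = 2.643 in².

A_s ≈ 2.64 in²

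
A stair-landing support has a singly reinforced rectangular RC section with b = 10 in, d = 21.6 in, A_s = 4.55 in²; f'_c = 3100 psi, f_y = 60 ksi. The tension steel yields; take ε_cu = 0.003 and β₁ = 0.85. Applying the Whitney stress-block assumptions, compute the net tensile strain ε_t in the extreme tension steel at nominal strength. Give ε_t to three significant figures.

a = A_s f_y/(0.85 f'_c b) = 10.361 in.
β₁ = 0.85, so c = a/β₁ = 10.361/0.85 = 12.189 in.
From the linear strain diagram with ε_cu = 0.003: ε_t = 0.003 (d − c)/c = 0.003 × (21.6 − 12.189)/12.189 = 0.00232.
ε_t < 0.004 — the section is over-reinforced for flexure under ACI limits.

ε_t ≈ 0.00232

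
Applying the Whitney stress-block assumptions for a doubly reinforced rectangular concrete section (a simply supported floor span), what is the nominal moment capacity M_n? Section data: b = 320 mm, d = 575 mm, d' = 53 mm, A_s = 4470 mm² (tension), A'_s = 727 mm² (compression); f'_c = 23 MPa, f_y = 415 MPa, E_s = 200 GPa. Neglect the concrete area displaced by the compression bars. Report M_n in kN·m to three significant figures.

Assume both tension and compression steel yield.
Net tension couple steel: A_s − A'_s = 3743 mm².
a = (A_s − A'_s) f_y / (0.85 f'_c b) = 1553345/(0.85 × 23 × 320) = 248.30 mm.
c = a/β₁ = 248.30/0.85 = 292.12 mm; ε'_s = 0.003(c − d')/c = 0.0025 ≥ f_y/E_s = 0.0021, so compression steel does yield.
M_n = (A_s − A'_s) f_y (d − a/2) + A'_s f_y (d − d') = [1553345 × (575 − 124.15) + 301705 × (575 − 53)] × 10⁻⁶ = 700.33 + 157.49 = 857.82 kN·m.

M_n ≈ 858 kN·m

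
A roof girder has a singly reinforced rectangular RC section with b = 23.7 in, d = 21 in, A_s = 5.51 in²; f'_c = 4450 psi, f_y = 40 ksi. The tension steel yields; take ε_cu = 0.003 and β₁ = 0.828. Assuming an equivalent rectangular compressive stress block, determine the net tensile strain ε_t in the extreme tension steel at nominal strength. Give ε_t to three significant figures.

a = A_s f_y/(0.85 f'_c b) = 2.459 in.
β₁ = 0.828, so c = a/β₁ = 2.459/0.828 = 2.970 in.
From the linear strain diagram with ε_cu = 0.003: ε_t = 0.003 (d − c)/c = 0.003 × (21 − 2.970)/2.970 = 0.0182.
Since ε_t ≥ 0.005, the section is tension-controlled.

ε_t ≈ 0.0182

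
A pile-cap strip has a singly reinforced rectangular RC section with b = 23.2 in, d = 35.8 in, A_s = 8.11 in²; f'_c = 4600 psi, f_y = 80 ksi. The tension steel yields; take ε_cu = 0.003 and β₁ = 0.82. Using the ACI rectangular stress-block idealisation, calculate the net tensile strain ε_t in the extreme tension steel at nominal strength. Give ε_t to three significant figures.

a = A_s f_y/(0.85 f'_c b) = 7.152 in.
β₁ = 0.82, so c = a/β₁ = 7.152/0.82 = 8.722 in.
From the linear strain diagram with ε_cu = 0.003: ε_t = 0.003 (d − c)/c = 0.003 × (35.8 − 8.722)/8.722 = 0.00931.
Since ε_t ≥ 0.005, the section is tension-controlled.

ε_t ≈ 0.00931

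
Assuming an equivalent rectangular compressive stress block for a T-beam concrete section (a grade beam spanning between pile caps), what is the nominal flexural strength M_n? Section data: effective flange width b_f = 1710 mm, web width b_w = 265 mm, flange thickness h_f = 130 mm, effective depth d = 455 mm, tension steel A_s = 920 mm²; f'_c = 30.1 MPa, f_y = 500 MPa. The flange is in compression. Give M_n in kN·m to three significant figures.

M_n ≈ 207 kN·m

Tension: T = A_s f_y = 920 × 500 = 460000 N.
Try a within the flange: a = T/(0.85 f'_c b_f) = 460000/(0.85 × 30.1 × 1710) = 10.51 mm.
Since a = 10.51 ≤ h_f = 130 mm, the stress block lies entirely in the flange; analyse as a rectangular beam of width b_f.
M_n = T(d − a/2) = 460000 × (455 − 5.255) = 206.88 × 10⁶ N·mm.
M_n = 206.88 kN·m.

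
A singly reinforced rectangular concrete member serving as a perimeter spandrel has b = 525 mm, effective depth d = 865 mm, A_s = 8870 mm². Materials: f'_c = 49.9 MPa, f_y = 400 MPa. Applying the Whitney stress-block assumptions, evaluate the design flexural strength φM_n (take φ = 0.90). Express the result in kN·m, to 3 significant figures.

φM_n ≈ 2510 kN·m

T = A_s f_y = 8870 × 400 = 3548000 N = 3548 kN.
From C = T: a = T/(0.85 f'_c b) = 3548000/(0.85 × 49.9 × 525) = 159.33 mm.
M_n = T(d − a/2) = 3548 kN × (865 − 79.665) mm = 2786.37 kN·m.
φM_n = 0.90 × 2786.37 = 2507.73 kN·m.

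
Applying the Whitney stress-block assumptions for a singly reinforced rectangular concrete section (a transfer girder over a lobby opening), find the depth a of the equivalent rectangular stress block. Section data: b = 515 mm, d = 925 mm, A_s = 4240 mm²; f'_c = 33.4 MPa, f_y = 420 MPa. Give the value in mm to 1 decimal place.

T = A_s f_y = 4240 × 420 = 1780800 N = 1780.8 kN.
Setting C = 0.85 f'_c a b equal to T: a = 1780800/(0.85 × 33.4 × 515) = 121.8 mm.

a ≈ 121.8 mm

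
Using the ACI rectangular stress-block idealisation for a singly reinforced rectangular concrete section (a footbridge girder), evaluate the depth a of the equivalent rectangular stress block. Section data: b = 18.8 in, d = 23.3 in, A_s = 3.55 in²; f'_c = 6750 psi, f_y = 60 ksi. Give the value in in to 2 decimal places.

a ≈ 1.97 in

T = A_s f_y = 3.55 × 60 = 213 kips.
a = T/(0.85 f'_c b) = 213/(0.85 × 6.75 × 18.8) = 1.97 in.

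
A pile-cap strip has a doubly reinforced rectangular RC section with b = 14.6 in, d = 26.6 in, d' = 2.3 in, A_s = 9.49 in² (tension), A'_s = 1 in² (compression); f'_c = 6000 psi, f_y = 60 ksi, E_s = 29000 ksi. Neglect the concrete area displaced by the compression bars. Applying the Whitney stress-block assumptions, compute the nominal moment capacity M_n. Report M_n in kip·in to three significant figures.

M_n ≈ 13300 kip·in

Assume both steels yield.
a = (A_s − A'_s) f_y/(0.85 f'_c b) = (9.49 − 1) × 60/(0.85 × 6 × 14.6) = 6.841 in.
c = a/β₁ = 6.841/0.75 = 9.121 in; ε'_s = 0.003(c − d')/c = 0.0022 ≥ ε_y = 0.0021, so the compression steel yields.
M_n = (A_s − A'_s) f_y (d − a/2) + A'_s f_y (d − d') = 509.4 × (26.6 − 3.4205) + 60 × (26.6 − 2.3) = 11807.6 + 1458.0 = 13265.6 kip·in.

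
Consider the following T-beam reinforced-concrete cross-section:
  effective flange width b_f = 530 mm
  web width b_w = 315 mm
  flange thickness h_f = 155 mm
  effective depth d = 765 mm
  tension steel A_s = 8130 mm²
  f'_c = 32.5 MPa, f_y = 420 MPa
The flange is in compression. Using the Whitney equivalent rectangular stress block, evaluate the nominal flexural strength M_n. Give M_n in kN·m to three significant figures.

M_n ≈ 2180 kN·m

Tension: T = A_s f_y = 8130 × 420 = 3414600 N.
Try a within the flange: a = T/(0.85 f'_c b_f) = 3414600/(0.85 × 32.5 × 530) = 233.22 mm.
a = 233.22 > h_f = 155 mm: the block extends into the web. Split into flange-overhang and web parts.
C_f = 0.85 f'_c (b_f − b_w) h_f = 0.85 × 32.5 × (530 − 315) × 155 = 920603 N.
Remaining web compression depth: a_w = (T − C_f)/(0.85 f'_c b_w) = (3414600 − 920603)/(0.85 × 32.5 × 315) = 286.60 mm.
M_n = C_f(d − h_f/2) + (T − C_f)(d − a_w/2) = 920603 × (765 − 77.5) + 2493997 × (765 − 143.3) = 632.91 + 1550.52 = 2183.43 × 10⁶ N·mm.
M_n = 2183.43 kN·m.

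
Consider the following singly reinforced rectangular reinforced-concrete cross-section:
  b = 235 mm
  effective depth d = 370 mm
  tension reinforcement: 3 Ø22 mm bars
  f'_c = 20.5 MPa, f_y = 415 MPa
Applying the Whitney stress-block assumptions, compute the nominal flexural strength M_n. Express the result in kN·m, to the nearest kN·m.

M_n ≈ 148 kN·m

A_s = 3 × 380 = 1140 mm².
T = A_s f_y = 1140 × 415 = 473100 N = 473.1 kN.
From C = T: a = T/(0.85 f'_c b) = 473100/(0.85 × 20.5 × 235) = 115.53 mm.
M_n = T(d − a/2) = 473.1 kN × (370 − 57.765) mm = 147.72 kN·m.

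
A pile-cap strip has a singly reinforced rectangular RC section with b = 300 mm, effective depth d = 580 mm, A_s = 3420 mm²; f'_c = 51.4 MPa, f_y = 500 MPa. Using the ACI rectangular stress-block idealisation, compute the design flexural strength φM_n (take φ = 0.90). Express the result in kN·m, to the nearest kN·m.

φM_n ≈ 792 kN·m

T = A_s f_y = 3420 × 500 = 1710000 N = 1710 kN.
From C = T: a = T/(0.85 f'_c b) = 1710000/(0.85 × 51.4 × 300) = 130.46 mm.
M_n = T(d − a/2) = 1710 kN × (580 − 65.23) mm = 880.26 kN·m.
φM_n = 0.90 × 880.26 = 792.23 kN·m.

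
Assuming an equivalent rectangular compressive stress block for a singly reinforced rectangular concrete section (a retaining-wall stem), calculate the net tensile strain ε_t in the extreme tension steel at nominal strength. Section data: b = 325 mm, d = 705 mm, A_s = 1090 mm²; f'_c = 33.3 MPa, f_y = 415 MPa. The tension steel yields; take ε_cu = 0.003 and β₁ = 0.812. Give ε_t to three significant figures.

ε_t ≈ 0.0319

a = A_s f_y/(0.85 f'_c b) = 49.17 mm.
β₁ = 0.812, so c = a/β₁ = 49.17/0.812 = 60.55 mm.
From the linear strain diagram with ε_cu = 0.003: ε_t = 0.003 (d − c)/c = 0.003 × (705 − 60.55)/60.55 = 0.0319.
Since ε_t ≥ 0.005, the section is tension-controlled.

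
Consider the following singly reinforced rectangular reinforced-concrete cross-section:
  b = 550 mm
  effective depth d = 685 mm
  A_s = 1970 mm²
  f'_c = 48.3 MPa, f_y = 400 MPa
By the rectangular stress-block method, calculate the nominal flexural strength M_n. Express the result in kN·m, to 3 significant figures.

T = A_s f_y = 1970 × 400 = 788000 N = 788 kN.
From C = T: a = T/(0.85 f'_c b) = 788000/(0.85 × 48.3 × 550) = 34.90 mm.
M_n = T(d − a/2) = 788 kN × (685 − 17.45) mm = 526.03 kN·m.

M_n ≈ 526 kN·m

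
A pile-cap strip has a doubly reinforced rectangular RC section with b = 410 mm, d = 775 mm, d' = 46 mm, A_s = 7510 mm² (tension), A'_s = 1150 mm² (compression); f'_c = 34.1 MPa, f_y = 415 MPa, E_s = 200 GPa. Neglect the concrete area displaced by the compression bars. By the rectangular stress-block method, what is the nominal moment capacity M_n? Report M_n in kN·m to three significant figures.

M_n ≈ 2100 kN·m

Assume both tension and compression steel yield.
Net tension couple steel: A_s − A'_s = 6360 mm².
a = (A_s − A'_s) f_y / (0.85 f'_c b) = 2639400/(0.85 × 34.1 × 410) = 222.10 mm.
c = a/β₁ = 222.10/0.806 = 275.56 mm; ε'_s = 0.003(c − d')/c = 0.0025 ≥ f_y/E_s = 0.0021, so compression steel does yield.
M_n = (A_s − A'_s) f_y (d − a/2) + A'_s f_y (d − d') = [2639400 × (775 − 111.05) + 477250 × (775 − 46)] × 10⁻⁶ = 1752.43 + 347.92 = 2100.35 kN·m.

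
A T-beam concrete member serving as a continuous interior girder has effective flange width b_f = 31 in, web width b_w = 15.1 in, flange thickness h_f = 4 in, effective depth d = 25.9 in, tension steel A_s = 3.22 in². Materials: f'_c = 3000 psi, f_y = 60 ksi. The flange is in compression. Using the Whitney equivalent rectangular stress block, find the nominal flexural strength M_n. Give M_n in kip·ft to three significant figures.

Tension: T = A_s f_y = 3.22 × 60 = 193.2 kips.
Try a within the flange: a = T/(0.85 f'_c b_f) = 193.2/(0.85 × 3 × 31) = 2.444 in.
Since a = 2.444 ≤ h_f = 4 in, the stress block lies entirely in the flange; analyse as a rectangular beam of width b_f.
M_n = T(d − a/2) = 193.2 × (25.9 − 1.222) = 4767.8 kip·in.
M_n = 4767.8/12 = 397.32 kip·ft.

M_n ≈ 397 kip·ft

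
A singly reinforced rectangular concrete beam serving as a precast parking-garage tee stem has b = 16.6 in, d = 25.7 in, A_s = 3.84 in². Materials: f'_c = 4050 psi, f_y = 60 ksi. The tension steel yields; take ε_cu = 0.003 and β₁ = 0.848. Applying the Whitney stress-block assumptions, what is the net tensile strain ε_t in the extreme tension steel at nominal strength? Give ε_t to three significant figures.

a = A_s f_y/(0.85 f'_c b) = 4.032 in.
β₁ = 0.848, so c = a/β₁ = 4.032/0.848 = 4.755 in.
From the linear strain diagram with ε_cu = 0.003: ε_t = 0.003 (d − c)/c = 0.003 × (25.7 − 4.755)/4.755 = 0.0132.
Since ε_t ≥ 0.005, the section is tension-controlled.

ε_t ≈ 0.0132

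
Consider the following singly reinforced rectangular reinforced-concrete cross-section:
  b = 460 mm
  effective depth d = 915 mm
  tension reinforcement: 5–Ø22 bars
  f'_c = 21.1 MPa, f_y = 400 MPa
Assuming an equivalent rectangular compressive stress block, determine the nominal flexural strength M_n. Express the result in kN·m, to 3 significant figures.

A_s = 5 × 380 = 1900 mm².
T = A_s f_y = 1900 × 400 = 760000 N = 760 kN.
From C = T: a = T/(0.85 f'_c b) = 760000/(0.85 × 21.1 × 460) = 92.12 mm.
M_n = T(d − a/2) = 760 kN × (915 − 46.06) mm = 660.39 kN·m.

M_n ≈ 660 kN·m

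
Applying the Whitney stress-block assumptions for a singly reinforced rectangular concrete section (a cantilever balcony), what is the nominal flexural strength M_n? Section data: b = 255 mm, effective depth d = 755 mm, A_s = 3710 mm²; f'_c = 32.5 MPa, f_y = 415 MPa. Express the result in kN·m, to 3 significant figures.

M_n ≈ 994 kN·m

T = A_s f_y = 3710 × 415 = 1539650 N = 1539.65 kN.
From C = T: a = T/(0.85 f'_c b) = 1539650/(0.85 × 32.5 × 255) = 218.56 mm.
M_n = T(d − a/2) = 1539.65 kN × (755 − 109.28) mm = 994.18 kN·m.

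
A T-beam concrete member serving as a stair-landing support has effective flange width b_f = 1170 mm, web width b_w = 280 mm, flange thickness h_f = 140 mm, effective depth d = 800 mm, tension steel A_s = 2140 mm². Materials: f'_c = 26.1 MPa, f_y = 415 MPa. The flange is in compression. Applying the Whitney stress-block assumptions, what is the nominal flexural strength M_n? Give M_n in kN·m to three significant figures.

M_n ≈ 695 kN·m

Tension: T = A_s f_y = 2140 × 415 = 888100 N.
Try a within the flange: a = T/(0.85 f'_c b_f) = 888100/(0.85 × 26.1 × 1170) = 34.22 mm.
Since a = 34.22 ≤ h_f = 140 mm, the stress block lies entirely in the flange; analyse as a rectangular beam of width b_f.
M_n = T(d − a/2) = 888100 × (800 − 17.11) = 695.28 × 10⁶ N·mm.
M_n = 695.28 kN·m.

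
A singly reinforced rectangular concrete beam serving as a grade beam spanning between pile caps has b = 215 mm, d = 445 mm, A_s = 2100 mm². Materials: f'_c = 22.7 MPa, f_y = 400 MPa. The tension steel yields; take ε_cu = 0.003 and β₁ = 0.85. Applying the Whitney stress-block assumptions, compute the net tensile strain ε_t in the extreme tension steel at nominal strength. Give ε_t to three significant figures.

ε_t ≈ 0.00260

a = A_s f_y/(0.85 f'_c b) = 202.49 mm.
β₁ = 0.85, so c = a/β₁ = 202.49/0.85 = 238.22 mm.
From the linear strain diagram with ε_cu = 0.003: ε_t = 0.003 (d − c)/c = 0.003 × (445 − 238.22)/238.22 = 0.00260.
ε_t < 0.004 — the section is over-reinforced for flexure under ACI limits.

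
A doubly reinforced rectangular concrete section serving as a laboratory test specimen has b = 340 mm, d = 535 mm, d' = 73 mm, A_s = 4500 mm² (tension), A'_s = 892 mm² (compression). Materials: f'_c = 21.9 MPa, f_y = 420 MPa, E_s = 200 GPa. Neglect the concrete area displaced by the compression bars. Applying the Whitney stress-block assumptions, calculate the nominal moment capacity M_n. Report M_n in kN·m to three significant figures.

Assume both tension and compression steel yield.
Net tension couple steel: A_s − A'_s = 3608 mm².
a = (A_s − A'_s) f_y / (0.85 f'_c b) = 1515360/(0.85 × 21.9 × 340) = 239.43 mm.
c = a/β₁ = 239.43/0.85 = 281.68 mm; ε'_s = 0.003(c − d')/c = 0.0022 ≥ f_y/E_s = 0.0021, so compression steel does yield.
M_n = (A_s − A'_s) f_y (d − a/2) + A'_s f_y (d − d') = [1515360 × (535 − 119.715) + 374640 × (535 − 73)] × 10⁻⁶ = 629.31 + 173.08 = 802.39 kN·m.

M_n ≈ 802 kN·m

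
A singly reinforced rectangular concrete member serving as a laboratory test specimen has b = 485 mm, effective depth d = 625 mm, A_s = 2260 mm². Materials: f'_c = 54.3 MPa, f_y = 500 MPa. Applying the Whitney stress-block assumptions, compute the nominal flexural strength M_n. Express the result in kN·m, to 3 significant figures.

T = A_s f_y = 2260 × 500 = 1130000 N = 1130 kN.
From C = T: a = T/(0.85 f'_c b) = 1130000/(0.85 × 54.3 × 485) = 50.48 mm.
M_n = T(d − a/2) = 1130 kN × (625 − 25.24) mm = 677.73 kN·m.

M_n ≈ 678 kN·m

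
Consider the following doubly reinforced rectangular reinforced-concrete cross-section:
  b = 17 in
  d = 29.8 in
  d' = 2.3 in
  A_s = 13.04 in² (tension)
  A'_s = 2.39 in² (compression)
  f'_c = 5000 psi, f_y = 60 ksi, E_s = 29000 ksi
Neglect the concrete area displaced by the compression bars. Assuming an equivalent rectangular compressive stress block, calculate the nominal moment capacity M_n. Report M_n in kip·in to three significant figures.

Assume both steels yield.
a = (A_s − A'_s) f_y/(0.85 f'_c b) = (13.04 − 2.39) × 60/(0.85 × 5 × 17) = 8.844 in.
c = a/β₁ = 8.844/0.8 = 11.055 in; ε'_s = 0.003(c − d')/c = 0.0024 ≥ ε_y = 0.0021, so the compression steel yields.
M_n = (A_s − A'_s) f_y (d − a/2) + A'_s f_y (d − d') = 639 × (29.8 − 4.422) + 143.4 × (29.8 − 2.3) = 16216.5 + 3943.5 = 20160.0 kip·in.

M_n ≈ 20200 kip·in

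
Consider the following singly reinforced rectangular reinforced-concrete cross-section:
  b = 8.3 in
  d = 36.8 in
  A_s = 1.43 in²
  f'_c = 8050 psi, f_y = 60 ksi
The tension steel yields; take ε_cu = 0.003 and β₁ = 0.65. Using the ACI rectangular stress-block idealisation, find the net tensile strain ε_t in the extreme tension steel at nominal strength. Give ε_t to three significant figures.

ε_t ≈ 0.0445

a = A_s f_y/(0.85 f'_c b) = 1.511 in.
β₁ = 0.65, so c = a/β₁ = 1.511/0.65 = 2.325 in.
From the linear strain diagram with ε_cu = 0.003: ε_t = 0.003 (d − c)/c = 0.003 × (36.8 − 2.325)/2.325 = 0.0445.
Since ε_t ≥ 0.005, the section is tension-controlled.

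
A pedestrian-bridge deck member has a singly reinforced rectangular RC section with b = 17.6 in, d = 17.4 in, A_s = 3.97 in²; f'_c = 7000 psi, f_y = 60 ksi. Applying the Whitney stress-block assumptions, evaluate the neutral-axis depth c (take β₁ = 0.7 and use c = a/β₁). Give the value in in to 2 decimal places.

T = A_s f_y = 3.97 × 60 = 238.2 kips.
a = T/(0.85 f'_c b) = 238.2/(0.85 × 7 × 17.6) = 2.2746 in.
With β₁ = 0.7, c = a/β₁ = 2.2746/0.7 = 3.25 in.

c ≈ 3.25 in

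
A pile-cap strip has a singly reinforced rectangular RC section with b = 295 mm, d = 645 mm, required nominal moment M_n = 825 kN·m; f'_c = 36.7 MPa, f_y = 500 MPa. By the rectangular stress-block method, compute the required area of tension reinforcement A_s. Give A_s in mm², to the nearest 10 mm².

A_s ≈ 2920 mm²

With M_n = 0.85 f'_c a b (d − a/2), solve the quadratic for a:
a = d − √(d² − 2M_n/(0.85 f'_c b)) = 645 − √(645² − 2 × 825×10⁶/(0.85 × 36.7 × 295)) = 158.45 mm.
A_s = 0.85 f'_c a b / f_y = 0.85 × 36.7 × 158.45 × 295 / 500 = 2916.3 mm².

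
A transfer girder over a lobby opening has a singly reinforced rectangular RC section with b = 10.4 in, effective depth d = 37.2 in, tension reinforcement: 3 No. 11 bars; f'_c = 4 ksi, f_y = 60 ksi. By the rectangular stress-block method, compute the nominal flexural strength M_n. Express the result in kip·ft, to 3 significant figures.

M_n ≈ 778 kip·ft

A_s = 3 × 1.56 = 4.68 in².
T = A_s f_y = 4.68 × 60 = 280.8 kips.
a = T/(0.85 f'_c b) = 280.8/(0.85 × 4 × 10.4) = 7.941 in.
M_n = T(d − a/2) = 280.8 × (37.2 − 3.9705) = 9330.8 kip·in = 9330.8/12 = 777.57 kip·ft.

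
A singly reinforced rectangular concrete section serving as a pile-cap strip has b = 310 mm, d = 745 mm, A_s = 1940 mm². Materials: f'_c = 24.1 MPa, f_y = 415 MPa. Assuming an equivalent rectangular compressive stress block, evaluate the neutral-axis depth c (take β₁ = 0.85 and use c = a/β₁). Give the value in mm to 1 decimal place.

c ≈ 149.2 mm

T = A_s f_y = 1940 × 415 = 805100 N = 805.1 kN.
Setting C = 0.85 f'_c a b equal to T: a = 805100/(0.85 × 24.1 × 310) = 126.780 mm.
With β₁ = 0.85, c = a/β₁ = 126.780/0.85 = 149.2 mm.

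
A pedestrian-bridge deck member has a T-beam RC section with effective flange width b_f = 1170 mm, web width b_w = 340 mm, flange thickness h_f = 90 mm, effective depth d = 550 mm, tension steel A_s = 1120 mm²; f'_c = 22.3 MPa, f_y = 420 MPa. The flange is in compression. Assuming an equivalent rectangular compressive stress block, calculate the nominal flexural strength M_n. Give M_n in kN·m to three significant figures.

M_n ≈ 254 kN·m

Tension: T = A_s f_y = 1120 × 420 = 470400 N.
Try a within the flange: a = T/(0.85 f'_c b_f) = 470400/(0.85 × 22.3 × 1170) = 21.21 mm.
Since a = 21.21 ≤ h_f = 90 mm, the stress block lies entirely in the flange; analyse as a rectangular beam of width b_f.
M_n = T(d − a/2) = 470400 × (550 − 10.605) = 253.73 × 10⁶ N·mm.
M_n = 253.73 kN·m.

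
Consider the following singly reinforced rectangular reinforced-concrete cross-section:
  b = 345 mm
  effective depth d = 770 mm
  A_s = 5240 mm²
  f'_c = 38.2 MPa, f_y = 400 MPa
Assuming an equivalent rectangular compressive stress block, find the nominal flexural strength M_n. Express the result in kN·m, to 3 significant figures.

M_n ≈ 1420 kN·m

T = A_s f_y = 5240 × 400 = 2096000 N = 2096 kN.
From C = T: a = T/(0.85 f'_c b) = 2096000/(0.85 × 38.2 × 345) = 187.11 mm.
M_n = T(d − a/2) = 2096 kN × (770 − 93.555) mm = 1417.83 kN·m.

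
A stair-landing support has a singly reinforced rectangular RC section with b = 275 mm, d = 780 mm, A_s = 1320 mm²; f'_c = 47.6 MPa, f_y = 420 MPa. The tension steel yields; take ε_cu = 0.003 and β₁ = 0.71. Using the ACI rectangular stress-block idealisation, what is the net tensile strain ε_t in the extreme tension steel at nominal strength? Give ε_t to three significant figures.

ε_t ≈ 0.0303

a = A_s f_y/(0.85 f'_c b) = 49.83 mm.
β₁ = 0.71, so c = a/β₁ = 49.83/0.71 = 70.18 mm.
From the linear strain diagram with ε_cu = 0.003: ε_t = 0.003 (d − c)/c = 0.003 × (780 − 70.18)/70.18 = 0.0303.
Since ε_t ≥ 0.005, the section is tension-controlled.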